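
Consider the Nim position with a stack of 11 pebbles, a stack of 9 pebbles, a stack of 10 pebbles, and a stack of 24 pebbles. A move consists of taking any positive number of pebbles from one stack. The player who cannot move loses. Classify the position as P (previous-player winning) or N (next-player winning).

N-position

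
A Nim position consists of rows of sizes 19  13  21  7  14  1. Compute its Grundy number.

3

Compute the nim-sum pairwise:
19 ^ 13 = 30
30 ^ 21 = 11
11 ^ 7 = 12
12 ^ 14 = 2
2 ^ 1 = 3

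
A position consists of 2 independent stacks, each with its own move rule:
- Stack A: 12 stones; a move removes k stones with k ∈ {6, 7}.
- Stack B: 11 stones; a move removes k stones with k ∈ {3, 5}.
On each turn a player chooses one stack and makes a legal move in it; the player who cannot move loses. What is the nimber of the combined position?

3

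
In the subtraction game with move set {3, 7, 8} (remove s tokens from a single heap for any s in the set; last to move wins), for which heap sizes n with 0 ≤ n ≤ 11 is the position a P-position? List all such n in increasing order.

0, 1, 2, 6, 11

Grundy values for subtraction set {3, 7, 8}:
g(0) = mex{} = 0
g(1) = mex{} = 0
g(2) = mex{} = 0
g(3) = mex{0} = 1
g(4) = mex{0} = 1
g(5) = mex{0} = 1
g(6) = mex{1} = 0
g(7) = mex{0,1} = 2
g(8) = mex{0,1} = 2
g(9) = mex{0} = 1
g(10) = mex{0,1,2} = 3
g(11) = mex{1,2} = 0
The P-positions (g = 0) in 0..11 are 0, 1, 2, 6, 11.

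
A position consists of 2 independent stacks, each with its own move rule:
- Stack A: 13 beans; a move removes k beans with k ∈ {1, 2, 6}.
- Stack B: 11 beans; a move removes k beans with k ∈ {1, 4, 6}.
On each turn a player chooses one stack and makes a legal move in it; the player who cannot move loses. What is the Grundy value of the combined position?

2

For stack A, compute g(0), g(1), … with moves {1, 2, 6}:
k:     0  1  2  3  4  5  6  7  8  9 10 11 12 13
g(k):  0  1  2  0  1  2  3  0  1  2  0  1  2  3
So g(13) = 3.
For stack B, compute g(0), g(1), … with moves {1, 4, 6}:
g(0) = mex{} = 0
g(1) = mex{0} = 1
g(2) = mex{1} = 0
g(3) = mex{0} = 1
g(4) = mex{0,1} = 2
g(5) = mex{1,2} = 0
g(6) = mex{0} = 1
g(7) = mex{1} = 0
g(8) = mex{0,2} = 1
g(9) = mex{0,1} = 2
g(10) = mex{1,2} = 0
g(11) = mex{0} = 1
So g(11) = 1.
The value of a disjunctive sum is the nim-sum of the parts.
Combined value = 3 XOR 1 = 2.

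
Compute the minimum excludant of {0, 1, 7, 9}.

2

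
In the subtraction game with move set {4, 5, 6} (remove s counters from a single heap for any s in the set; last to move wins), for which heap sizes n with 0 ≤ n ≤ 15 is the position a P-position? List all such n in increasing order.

Grundy values for subtraction set {4, 5, 6}:
k:     0  1  2  3  4  5  6  7  8  9 10 11 12 13 14 15
g(k):  0  0  0  0  1  1  1  1  2  2  0  0  0  0  1  1
The P-positions (g = 0) in 0..15 are 0, 1, 2, 3, 10, 11, 12, 13.

0, 1, 2, 3, 10, 11, 12, 13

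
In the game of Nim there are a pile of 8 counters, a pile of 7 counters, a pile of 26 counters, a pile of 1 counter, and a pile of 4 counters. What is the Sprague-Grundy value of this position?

16

Compute the nim-sum pairwise:
8 ⊕ 7 = 15
15 ⊕ 26 = 21
21 ⊕ 1 = 20
20 ⊕ 4 = 16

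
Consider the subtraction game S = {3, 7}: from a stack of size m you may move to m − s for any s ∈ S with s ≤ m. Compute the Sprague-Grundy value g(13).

1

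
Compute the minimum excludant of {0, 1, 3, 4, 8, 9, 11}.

2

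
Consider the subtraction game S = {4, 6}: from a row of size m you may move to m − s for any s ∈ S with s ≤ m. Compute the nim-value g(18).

2

Grundy values for subtraction set {4, 6}:
k:     0  1  2  3  4  5  6  7  8  9 10 11 12 13 14 15 16 17 18
g(k):  0  0  0  0  1  1  1  1  2  2  0  0  0  0  1  1  1  1  2
So g(18) = 2.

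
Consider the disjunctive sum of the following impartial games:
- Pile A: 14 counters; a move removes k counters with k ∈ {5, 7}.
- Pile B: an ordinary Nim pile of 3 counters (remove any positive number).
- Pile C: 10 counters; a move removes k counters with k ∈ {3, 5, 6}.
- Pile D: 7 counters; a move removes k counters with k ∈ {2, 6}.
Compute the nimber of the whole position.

Build the Grundy sequence for pile A with g(k) = mex{g(k−s) : s ∈ {5, 7}, s ≤ k}:
k:     0  1  2  3  4  5  6  7  8  9 10 11 12 13 14
g(k):  0  0  0  0  0  1  1  1  1  1  2  2  0  0  0
So g(14) = 0.
Pile B is a plain Nim pile of size 3, so its Grundy value is 3.
Grundy values for pile C (subtraction set {3, 5, 6}):
k:     0  1  2  3  4  5  6  7  8  9 10
g(k):  0  0  0  1  1  1  2  2  2  0  0
So g(10) = 0.
Build the Grundy sequence for pile D with g(k) = mex{g(k−s) : s ∈ {2, 6}, s ≤ k}:
g(0) = mex{} = 0
g(1) = mex{} = 0
g(2) = mex{0} = 1
g(3) = mex{0} = 1
g(4) = mex{1} = 0
g(5) = mex{1} = 0
g(6) = mex{0} = 1
g(7) = mex{0} = 1
So g(7) = 1.
The value of a disjunctive sum is the nim-sum of the parts.
Combined value = 0 XOR 3 XOR 0 XOR 1 = 2.

2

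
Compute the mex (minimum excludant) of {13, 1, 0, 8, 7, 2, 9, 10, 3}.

4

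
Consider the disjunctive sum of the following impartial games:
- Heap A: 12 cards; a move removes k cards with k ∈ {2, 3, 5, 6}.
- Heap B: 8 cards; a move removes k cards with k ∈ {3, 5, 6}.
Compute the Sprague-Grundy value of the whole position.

For heap A, compute g(0), g(1), … with moves {2, 3, 5, 6}:
g(0) = mex{} = 0
g(1) = mex{} = 0
g(2) = mex{0} = 1
g(3) = mex{0} = 1
g(4) = mex{0,1} = 2
g(5) = mex{0,1} = 2
g(6) = mex{0,1,2} = 3
g(7) = mex{0,1,2} = 3
g(8) = mex{1,2,3} = 0
g(9) = mex{1,2,3} = 0
g(10) = mex{0,2,3} = 1
g(11) = mex{0,2,3} = 1
g(12) = mex{0,1,3} = 2
So g(12) = 2.
Grundy values for heap B (subtraction set {3, 5, 6}):
g(0) = mex{} = 0
g(1) = mex{} = 0
g(2) = mex{} = 0
g(3) = mex{0} = 1
g(4) = mex{0} = 1
g(5) = mex{0} = 1
g(6) = mex{0,1} = 2
g(7) = mex{0,1} = 2
g(8) = mex{0,1} = 2
So g(8) = 2.
The value of a disjunctive sum is the nim-sum of the parts.
Combined value = 2 XOR 2 = 0.

0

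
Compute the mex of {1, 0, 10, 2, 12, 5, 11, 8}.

3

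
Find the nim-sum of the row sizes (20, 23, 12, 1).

Bitwise XOR of the heap sizes:
  10100  (20)
  10111  (23)
  01100  (12)
  00001  (1)
  -----
  01110  (14)

14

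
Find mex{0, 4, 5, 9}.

1

0 is in the set but 1 is not, so the mex is 1.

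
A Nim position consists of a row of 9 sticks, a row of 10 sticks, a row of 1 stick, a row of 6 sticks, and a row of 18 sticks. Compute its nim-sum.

Compute the nim-sum pairwise:
9 XOR 10 = 3
3 XOR 1 = 2
2 XOR 6 = 4
4 XOR 18 = 22

22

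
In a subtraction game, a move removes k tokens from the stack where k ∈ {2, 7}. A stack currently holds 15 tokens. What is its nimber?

1

Grundy values for subtraction set {2, 7}:
k:     0  1  2  3  4  5  6  7  8  9 10 11 12 13 14 15
g(k):  0  0  1  1  0  0  1  1  2  0  0  1  1  0  0  1
So g(15) = 1.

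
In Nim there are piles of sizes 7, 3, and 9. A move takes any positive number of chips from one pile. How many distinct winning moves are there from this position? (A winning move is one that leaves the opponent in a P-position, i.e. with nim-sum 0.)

Write each in binary and XOR column by column:
  0111  (7)
  0011  (3)
  1001  (9)
  ----
  1101  (13)
The overall nim-sum is X = 13. A pile of size p has a winning move iff p XOR X < p (reduce it to p XOR X).
  7: 7 XOR 13 = 10 ≥ 7 — no move.
  3: 3 XOR 13 = 14 ≥ 3 — no move.
  9: 9 XOR 13 = 4 < 9 — winning move (to 4).
That gives 1 winning move.

1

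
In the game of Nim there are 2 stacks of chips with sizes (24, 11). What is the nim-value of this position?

Write each in binary and XOR column by column:
  11000  (24)
  01011  (11)
  -----
  10011  (19)

19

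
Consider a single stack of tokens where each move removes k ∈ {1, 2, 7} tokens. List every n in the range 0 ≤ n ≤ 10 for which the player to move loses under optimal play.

0, 3, 6, 9

Build the Grundy sequence with g(k) = mex{g(k−s) : s ∈ {1, 2, 7}, s ≤ k}:
k:     0  1  2  3  4  5  6  7  8  9 10
g(k):  0  1  2  0  1  2  0  1  2  0  1
The P-positions (g = 0) in 0..10 are 0, 3, 6, 9.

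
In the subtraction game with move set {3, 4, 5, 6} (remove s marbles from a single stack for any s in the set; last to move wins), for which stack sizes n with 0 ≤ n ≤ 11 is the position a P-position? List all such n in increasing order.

Compute g(0), g(1), … for moves {3, 4, 5, 6}:
k:     0  1  2  3  4  5  6  7  8  9 10 11
g(k):  0  0  0  1  1  1  2  2  2  0  0  0
The P-positions (g = 0) in 0..11 are 0, 1, 2, 9, 10, 11.

0, 1, 2, 9, 10, 11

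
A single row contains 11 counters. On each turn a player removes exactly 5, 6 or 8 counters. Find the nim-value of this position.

Compute g(0), g(1), … for moves {5, 6, 8}:
k:     0  1  2  3  4  5  6  7  8  9 10 11
g(k):  0  0  0  0  0  1  1  1  1  1  2  2
So g(11) = 2.

2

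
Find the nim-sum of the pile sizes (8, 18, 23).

Nim-sum: 8 ⊕ 18 ⊕ 23 = 13.

13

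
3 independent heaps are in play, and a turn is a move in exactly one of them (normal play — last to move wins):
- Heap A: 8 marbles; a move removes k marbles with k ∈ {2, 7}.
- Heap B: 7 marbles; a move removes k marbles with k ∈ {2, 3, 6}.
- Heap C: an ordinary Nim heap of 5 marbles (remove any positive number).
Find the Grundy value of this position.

Build the Grundy sequence for heap A with g(k) = mex{g(k−s) : s ∈ {2, 7}, s ≤ k}:
k:     0  1  2  3  4  5  6  7  8
g(k):  0  0  1  1  0  0  1  1  2
So g(8) = 2.
Build the Grundy sequence for heap B with g(k) = mex{g(k−s) : s ∈ {2, 3, 6}, s ≤ k}:
g(0) = mex{} = 0
g(1) = mex{} = 0
g(2) = mex{0} = 1
g(3) = mex{0} = 1
g(4) = mex{0,1} = 2
g(5) = mex{1} = 0
g(6) = mex{0,1,2} = 3
g(7) = mex{0,2} = 1
So g(7) = 1.
Heap C is a plain Nim heap of size 5, so its Grundy value is 5.
The value of a disjunctive sum is the nim-sum of the parts.
Combined value = 2 XOR 1 XOR 5 = 6.

6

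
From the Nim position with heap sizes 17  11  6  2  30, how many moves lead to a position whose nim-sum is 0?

0

Nim-sum: 17 ^ 11 ^ 6 ^ 2 ^ 30 = 0.
The nim-sum is already 0, so every move leaves a nonzero nim-sum — there are no winning moves.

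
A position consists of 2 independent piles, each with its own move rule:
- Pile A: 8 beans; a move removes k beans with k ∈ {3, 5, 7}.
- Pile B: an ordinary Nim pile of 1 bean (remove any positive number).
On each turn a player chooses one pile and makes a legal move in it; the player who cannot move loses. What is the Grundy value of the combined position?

Grundy values for pile A (subtraction set {3, 5, 7}):
k:     0  1  2  3  4  5  6  7  8
g(k):  0  0  0  1  1  1  2  2  2
So g(8) = 2.
Pile B is a plain Nim pile of size 1, so its Grundy value is 1.
The value of a disjunctive sum is the nim-sum of the parts.
Combined value = 2 ⊕ 1 = 3.

3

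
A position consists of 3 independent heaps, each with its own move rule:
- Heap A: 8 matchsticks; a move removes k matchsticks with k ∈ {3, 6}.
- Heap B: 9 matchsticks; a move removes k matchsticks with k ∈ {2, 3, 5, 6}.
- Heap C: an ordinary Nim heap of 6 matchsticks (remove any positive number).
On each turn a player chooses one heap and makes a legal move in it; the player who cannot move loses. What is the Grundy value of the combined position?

4

For heap A, compute g(0), g(1), … with moves {3, 6}:
g(0) = mex{} = 0
g(1) = mex{} = 0
g(2) = mex{} = 0
g(3) = mex{0} = 1
g(4) = mex{0} = 1
g(5) = mex{0} = 1
g(6) = mex{0,1} = 2
g(7) = mex{0,1} = 2
g(8) = mex{0,1} = 2
So g(8) = 2.
Grundy values for heap B (subtraction set {2, 3, 5, 6}):
g(0) = mex{} = 0
g(1) = mex{} = 0
g(2) = mex{0} = 1
g(3) = mex{0} = 1
g(4) = mex{0,1} = 2
g(5) = mex{0,1} = 2
g(6) = mex{0,1,2} = 3
g(7) = mex{0,1,2} = 3
g(8) = mex{1,2,3} = 0
g(9) = mex{1,2,3} = 0
So g(9) = 0.
Heap C is a plain Nim heap of size 6, so its Grundy value is 6.
By the Sprague-Grundy theorem, the Grundy value of a sum of independent games is the XOR of the component values.
Combined value = 2 ⊕ 0 ⊕ 6 = 4.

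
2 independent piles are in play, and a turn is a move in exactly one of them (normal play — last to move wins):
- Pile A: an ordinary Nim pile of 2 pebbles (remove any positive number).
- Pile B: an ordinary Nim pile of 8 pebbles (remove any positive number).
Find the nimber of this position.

10

Pile A is a plain Nim pile of size 2, so its Grundy value is 2.
Pile B is a plain Nim pile of size 8, so its Grundy value is 8.
By the Sprague-Grundy theorem, the Grundy value of a sum of independent games is the XOR of the component values.
Combined value = 2 XOR 8 = 10.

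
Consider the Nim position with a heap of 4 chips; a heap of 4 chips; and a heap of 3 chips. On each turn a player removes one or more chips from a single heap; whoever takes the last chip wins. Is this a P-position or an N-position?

N-position

Nim-sum: 4 ^ 4 ^ 3 = 3.
The nim-sum is 3 ≠ 0, so this is an N-position: the player to move can win.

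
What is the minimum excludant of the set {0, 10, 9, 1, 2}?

3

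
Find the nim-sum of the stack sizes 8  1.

9

In binary:
  1000  (8)
  0001  (1)
  ----
  1001  (9)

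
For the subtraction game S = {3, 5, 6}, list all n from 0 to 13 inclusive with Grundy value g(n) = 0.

0, 1, 2, 9, 10, 11

Compute g(0), g(1), … for moves {3, 5, 6}:
k:     0  1  2  3  4  5  6  7  8  9 10 11 12 13
g(k):  0  0  0  1  1  1  2  2  2  0  0  0  1  1
The P-positions (g = 0) in 0..13 are 0, 1, 2, 9, 10, 11.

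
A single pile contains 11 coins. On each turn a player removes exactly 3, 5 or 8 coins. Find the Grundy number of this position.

0

Grundy values for subtraction set {3, 5, 8}:
g(0) = mex{} = 0
g(1) = mex{} = 0
g(2) = mex{} = 0
g(3) = mex{0} = 1
g(4) = mex{0} = 1
g(5) = mex{0} = 1
g(6) = mex{0,1} = 2
g(7) = mex{0,1} = 2
g(8) = mex{0,1} = 2
g(9) = mex{0,1,2} = 3
g(10) = mex{0,1,2} = 3
g(11) = mex{1,2} = 0
So g(11) = 0.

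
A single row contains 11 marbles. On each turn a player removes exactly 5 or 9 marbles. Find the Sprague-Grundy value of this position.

2

Compute g(0), g(1), … for moves {5, 9}:
k:     0  1  2  3  4  5  6  7  8  9 10 11
g(k):  0  0  0  0  0  1  1  1  1  1  2  2
So g(11) = 2.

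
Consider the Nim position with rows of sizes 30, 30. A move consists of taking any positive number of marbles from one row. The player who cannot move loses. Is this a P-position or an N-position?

P-position

Compute the nim-sum pairwise:
30 ⊕ 30 = 0
The nim-sum is 0, so this is a P-position: the player to move is in a losing position under optimal play.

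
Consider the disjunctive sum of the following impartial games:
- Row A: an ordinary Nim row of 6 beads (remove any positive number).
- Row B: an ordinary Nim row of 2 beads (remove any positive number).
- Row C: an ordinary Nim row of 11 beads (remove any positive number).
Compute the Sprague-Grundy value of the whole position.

15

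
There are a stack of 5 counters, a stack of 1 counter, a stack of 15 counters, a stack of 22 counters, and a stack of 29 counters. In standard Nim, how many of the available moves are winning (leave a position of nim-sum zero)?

Nim-sum: 5 ⊕ 1 ⊕ 15 ⊕ 22 ⊕ 29 = 0.
The nim-sum is already 0, so every move leaves a nonzero nim-sum — there are no winning moves.

0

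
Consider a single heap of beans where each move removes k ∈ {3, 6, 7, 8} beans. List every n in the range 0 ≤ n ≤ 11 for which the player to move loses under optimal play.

0, 1, 2, 11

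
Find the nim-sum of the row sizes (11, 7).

Nim-sum: 11 ⊕ 7 = 12.

12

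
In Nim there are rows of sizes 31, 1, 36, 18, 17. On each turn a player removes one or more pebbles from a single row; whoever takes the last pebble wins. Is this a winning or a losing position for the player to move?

Winning position

Compute the nim-sum pairwise:
31 XOR 1 = 30
30 XOR 36 = 58
58 XOR 18 = 40
40 XOR 17 = 57
The nim-sum is 57 ≠ 0, so this is an N-position: the player to move can win.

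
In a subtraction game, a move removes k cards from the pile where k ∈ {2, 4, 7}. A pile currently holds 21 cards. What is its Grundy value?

0

Compute g(0), g(1), … for moves {2, 4, 7}:
k:     0  1  2  3  4  5  6  7  8  9 10 11 12 13 14 15 16 17 18 19 20 21
g(k):  0  0  1  1  2  2  0  3  1  0  2  1  0  2  1  0  2  1  0  2  1  0
So g(21) = 0.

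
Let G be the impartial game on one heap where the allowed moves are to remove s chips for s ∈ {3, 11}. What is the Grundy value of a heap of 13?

2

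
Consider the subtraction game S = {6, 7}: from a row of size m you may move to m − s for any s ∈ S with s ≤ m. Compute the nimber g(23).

1

Build the Grundy sequence with g(k) = mex{g(k−s) : s ∈ {6, 7}, s ≤ k}:
k:     0  1  2  3  4  5  6  7  8  9 10 11 12 13 14 15 16 17 18 19 20 21 22 23
g(k):  0  0  0  0  0  0  1  1  1  1  1  1  2  0  0  0  0  0  0  1  1  1  1  1
So g(23) = 1.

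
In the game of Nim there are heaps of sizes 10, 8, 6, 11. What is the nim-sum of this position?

Bitwise XOR of the heap sizes:
  1010  (10)
  1000  (8)
  0110  (6)
  1011  (11)
  ----
  1111  (15)

15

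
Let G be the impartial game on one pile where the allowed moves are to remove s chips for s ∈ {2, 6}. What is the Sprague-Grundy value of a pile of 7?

1

Build the Grundy sequence with g(k) = mex{g(k−s) : s ∈ {2, 6}, s ≤ k}:
g(0) = mex{} = 0
g(1) = mex{} = 0
g(2) = mex{0} = 1
g(3) = mex{0} = 1
g(4) = mex{1} = 0
g(5) = mex{1} = 0
g(6) = mex{0} = 1
g(7) = mex{0} = 1
So g(7) = 1.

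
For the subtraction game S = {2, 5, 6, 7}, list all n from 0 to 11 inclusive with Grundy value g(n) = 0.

0, 1, 4

Grundy values for subtraction set {2, 5, 6, 7}:
g(0) = mex{} = 0
g(1) = mex{} = 0
g(2) = mex{0} = 1
g(3) = mex{0} = 1
g(4) = mex{1} = 0
g(5) = mex{0,1} = 2
g(6) = mex{0} = 1
g(7) = mex{0,1,2} = 3
g(8) = mex{0,1} = 2
g(9) = mex{0,1,3} = 2
g(10) = mex{0,1,2} = 3
g(11) = mex{0,1,2} = 3
The P-positions (g = 0) in 0..11 are 0, 1, 4.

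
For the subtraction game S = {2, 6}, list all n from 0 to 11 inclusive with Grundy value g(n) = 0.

0, 1, 4, 5, 8, 9

Compute g(0), g(1), … for moves {2, 6}:
k:     0  1  2  3  4  5  6  7  8  9 10 11
g(k):  0  0  1  1  0  0  1  1  0  0  1  1
The P-positions (g = 0) in 0..11 are 0, 1, 4, 5, 8, 9.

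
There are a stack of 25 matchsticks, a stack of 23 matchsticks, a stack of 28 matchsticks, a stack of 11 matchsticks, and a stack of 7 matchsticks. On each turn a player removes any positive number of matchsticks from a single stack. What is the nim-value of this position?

Nim-sum: 25 ^ 23 ^ 28 ^ 11 ^ 7 = 30.

30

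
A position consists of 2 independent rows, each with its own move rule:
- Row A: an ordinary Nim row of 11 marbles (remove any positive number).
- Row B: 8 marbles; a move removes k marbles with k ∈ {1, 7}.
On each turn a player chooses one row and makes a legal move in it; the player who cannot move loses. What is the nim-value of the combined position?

Row A is a plain Nim row of size 11, so its Grundy value is 11.
Grundy values for row B (subtraction set {1, 7}):
g(0) = mex{} = 0
g(1) = mex{0} = 1
g(2) = mex{1} = 0
g(3) = mex{0} = 1
g(4) = mex{1} = 0
g(5) = mex{0} = 1
g(6) = mex{1} = 0
g(7) = mex{0} = 1
g(8) = mex{1} = 0
So g(8) = 0.
The value of a disjunctive sum is the nim-sum of the parts.
Combined value = 11 XOR 0 = 11.

11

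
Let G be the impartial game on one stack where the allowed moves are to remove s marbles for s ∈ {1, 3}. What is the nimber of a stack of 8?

Build the Grundy sequence with g(k) = mex{g(k−s) : s ∈ {1, 3}, s ≤ k}:
k:     0  1  2  3  4  5  6  7  8
g(k):  0  1  0  1  0  1  0  1  0
So g(8) = 0.

0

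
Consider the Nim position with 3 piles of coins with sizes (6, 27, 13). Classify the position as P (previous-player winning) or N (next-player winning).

N-position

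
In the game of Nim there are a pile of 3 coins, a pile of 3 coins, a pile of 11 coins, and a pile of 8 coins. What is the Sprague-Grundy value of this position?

3

Nim-sum: 3 XOR 3 XOR 11 XOR 8 = 3.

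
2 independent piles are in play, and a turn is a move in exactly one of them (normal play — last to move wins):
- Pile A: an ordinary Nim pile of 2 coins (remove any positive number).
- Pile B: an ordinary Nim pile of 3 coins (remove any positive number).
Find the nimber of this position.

1

Pile A is a plain Nim pile of size 2, so its Grundy value is 2.
Pile B is a plain Nim pile of size 3, so its Grundy value is 3.
The value of a disjunctive sum is the nim-sum of the parts.
Combined value = 2 ⊕ 3 = 1.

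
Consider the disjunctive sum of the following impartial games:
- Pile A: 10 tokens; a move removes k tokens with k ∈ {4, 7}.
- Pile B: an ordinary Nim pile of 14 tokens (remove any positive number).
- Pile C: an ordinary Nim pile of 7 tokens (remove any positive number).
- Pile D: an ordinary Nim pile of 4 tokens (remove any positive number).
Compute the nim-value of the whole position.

Build the Grundy sequence for pile A with g(k) = mex{g(k−s) : s ∈ {4, 7}, s ≤ k}:
g(0) = mex{} = 0
g(1) = mex{} = 0
g(2) = mex{} = 0
g(3) = mex{} = 0
g(4) = mex{0} = 1
g(5) = mex{0} = 1
g(6) = mex{0} = 1
g(7) = mex{0} = 1
g(8) = mex{0,1} = 2
g(9) = mex{0,1} = 2
g(10) = mex{0,1} = 2
So g(10) = 2.
Pile B is a plain Nim pile of size 14, so its Grundy value is 14.
Pile C is a plain Nim pile of size 7, so its Grundy value is 7.
Pile D is a plain Nim pile of size 4, so its Grundy value is 4.
The value of a disjunctive sum is the nim-sum of the parts.
Combined value = 2 XOR 14 XOR 7 XOR 4 = 15.

15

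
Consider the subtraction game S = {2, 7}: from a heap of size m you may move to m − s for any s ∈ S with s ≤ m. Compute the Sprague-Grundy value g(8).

Build the Grundy sequence with g(k) = mex{g(k−s) : s ∈ {2, 7}, s ≤ k}:
k:     0  1  2  3  4  5  6  7  8
g(k):  0  0  1  1  0  0  1  1  2
So g(8) = 2.

2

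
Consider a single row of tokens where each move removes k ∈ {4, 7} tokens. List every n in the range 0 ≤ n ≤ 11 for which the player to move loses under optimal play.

0, 1, 2, 3, 11

Compute g(0), g(1), … for moves {4, 7}:
g(0) = mex{} = 0
g(1) = mex{} = 0
g(2) = mex{} = 0
g(3) = mex{} = 0
g(4) = mex{0} = 1
g(5) = mex{0} = 1
g(6) = mex{0} = 1
g(7) = mex{0} = 1
g(8) = mex{0,1} = 2
g(9) = mex{0,1} = 2
g(10) = mex{0,1} = 2
g(11) = mex{1} = 0
The P-positions (g = 0) in 0..11 are 0, 1, 2, 3, 11.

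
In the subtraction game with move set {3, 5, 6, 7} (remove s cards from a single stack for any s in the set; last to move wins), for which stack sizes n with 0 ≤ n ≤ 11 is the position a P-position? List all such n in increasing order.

0, 1, 2, 10, 11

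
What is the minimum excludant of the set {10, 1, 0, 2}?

The values 0, 1, 2 are all present; 3 is the first non-negative integer missing from the set.

3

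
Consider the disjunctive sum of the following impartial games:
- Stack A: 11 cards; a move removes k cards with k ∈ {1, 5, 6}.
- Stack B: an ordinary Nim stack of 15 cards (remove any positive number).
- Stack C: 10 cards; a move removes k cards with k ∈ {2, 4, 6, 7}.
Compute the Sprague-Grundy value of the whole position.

Build the Grundy sequence for stack A with g(k) = mex{g(k−s) : s ∈ {1, 5, 6}, s ≤ k}:
k:     0  1  2  3  4  5  6  7  8  9 10 11
g(k):  0  1  0  1  0  1  2  3  2  3  2  0
So g(11) = 0.
Stack B is a plain Nim stack of size 15, so its Grundy value is 15.
For stack C, compute g(0), g(1), … with moves {2, 4, 6, 7}:
k:     0  1  2  3  4  5  6  7  8  9 10
g(k):  0  0  1  1  2  2  3  3  4  0  0
So g(10) = 0.
The value of a disjunctive sum is the nim-sum of the parts.
Combined value = 0 XOR 15 XOR 0 = 15.

15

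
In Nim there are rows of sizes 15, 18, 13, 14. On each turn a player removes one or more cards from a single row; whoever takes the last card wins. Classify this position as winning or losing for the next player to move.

Winning position

Write each in binary and XOR column by column:
  01111  (15)
  10010  (18)
  01101  (13)
  01110  (14)
  -----
  11110  (30)
The nim-sum is 30 ≠ 0, so this is an N-position: the player to move can win.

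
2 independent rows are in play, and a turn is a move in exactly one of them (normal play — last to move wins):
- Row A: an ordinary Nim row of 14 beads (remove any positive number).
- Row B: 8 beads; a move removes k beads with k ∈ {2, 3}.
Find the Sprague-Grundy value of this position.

15

Row A is a plain Nim row of size 14, so its Grundy value is 14.
For row B, compute g(0), g(1), … with moves {2, 3}:
g(0) = mex{} = 0
g(1) = mex{} = 0
g(2) = mex{0} = 1
g(3) = mex{0} = 1
g(4) = mex{0,1} = 2
g(5) = mex{1} = 0
g(6) = mex{1,2} = 0
g(7) = mex{0,2} = 1
g(8) = mex{0} = 1
So g(8) = 1.
By the Sprague-Grundy theorem, the Grundy value of a sum of independent games is the XOR of the component values.
Combined value = 14 XOR 1 = 15.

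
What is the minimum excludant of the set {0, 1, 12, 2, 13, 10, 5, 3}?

4

The values 0, 1, 2, 3 are all present; 4 is the first non-negative integer missing from the set.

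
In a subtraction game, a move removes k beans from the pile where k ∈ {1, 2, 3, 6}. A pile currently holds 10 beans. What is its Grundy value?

Compute g(0), g(1), … for moves {1, 2, 3, 6}:
g(0) = mex{} = 0
g(1) = mex{0} = 1
g(2) = mex{0,1} = 2
g(3) = mex{0,1,2} = 3
g(4) = mex{1,2,3} = 0
g(5) = mex{0,2,3} = 1
g(6) = mex{0,1,3} = 2
g(7) = mex{0,1,2} = 3
g(8) = mex{1,2,3} = 0
g(9) = mex{0,2,3} = 1
g(10) = mex{0,1,3} = 2
So g(10) = 2.

2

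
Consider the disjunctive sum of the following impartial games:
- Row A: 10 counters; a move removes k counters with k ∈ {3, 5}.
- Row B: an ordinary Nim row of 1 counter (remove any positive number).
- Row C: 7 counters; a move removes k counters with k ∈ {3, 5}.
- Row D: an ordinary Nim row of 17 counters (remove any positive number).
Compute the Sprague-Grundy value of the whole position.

Grundy values for row A (subtraction set {3, 5}):
g(0) = mex{} = 0
g(1) = mex{} = 0
g(2) = mex{} = 0
g(3) = mex{0} = 1
g(4) = mex{0} = 1
g(5) = mex{0} = 1
g(6) = mex{0,1} = 2
g(7) = mex{0,1} = 2
g(8) = mex{1} = 0
g(9) = mex{1,2} = 0
g(10) = mex{1,2} = 0
So g(10) = 0.
Row B is a plain Nim row of size 1, so its Grundy value is 1.
Grundy values for row C (subtraction set {3, 5}):
k:     0  1  2  3  4  5  6  7
g(k):  0  0  0  1  1  1  2  2
So g(7) = 2.
Row D is a plain Nim row of size 17, so its Grundy value is 17.
The value of a disjunctive sum is the nim-sum of the parts.
Combined value = 0 XOR 1 XOR 2 XOR 17 = 18.

18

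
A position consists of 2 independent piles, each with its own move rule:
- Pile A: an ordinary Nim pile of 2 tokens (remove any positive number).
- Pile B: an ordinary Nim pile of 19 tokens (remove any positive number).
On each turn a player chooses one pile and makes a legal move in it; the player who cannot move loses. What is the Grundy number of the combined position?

17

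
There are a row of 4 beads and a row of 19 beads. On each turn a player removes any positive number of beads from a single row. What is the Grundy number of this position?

Nim-sum: 4 ⊕ 19 = 23.

23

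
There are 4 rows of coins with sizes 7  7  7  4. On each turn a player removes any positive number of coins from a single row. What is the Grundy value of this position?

Compute the nim-sum pairwise:
7 ⊕ 7 = 0
0 ⊕ 7 = 7
7 ⊕ 4 = 3

3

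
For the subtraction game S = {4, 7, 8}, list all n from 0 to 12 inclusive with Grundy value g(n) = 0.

0, 1, 2, 3, 12

Build the Grundy sequence with g(k) = mex{g(k−s) : s ∈ {4, 7, 8}, s ≤ k}:
g(0) = mex{} = 0
g(1) = mex{} = 0
g(2) = mex{} = 0
g(3) = mex{} = 0
g(4) = mex{0} = 1
g(5) = mex{0} = 1
g(6) = mex{0} = 1
g(7) = mex{0} = 1
g(8) = mex{0,1} = 2
g(9) = mex{0,1} = 2
g(10) = mex{0,1} = 2
g(11) = mex{0,1} = 2
g(12) = mex{1,2} = 0
The P-positions (g = 0) in 0..12 are 0, 1, 2, 3, 12.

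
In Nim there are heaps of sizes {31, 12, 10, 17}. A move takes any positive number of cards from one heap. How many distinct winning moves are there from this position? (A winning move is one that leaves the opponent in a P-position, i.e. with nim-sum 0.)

Compute the nim-sum pairwise:
31 XOR 12 = 19
19 XOR 10 = 25
25 XOR 17 = 8
The overall nim-sum is X = 8. A heap of size p has a winning move iff p XOR X < p (reduce it to p XOR X).
  31: 31 XOR 8 = 23 < 31 — winning move (to 23).
  12: 12 XOR 8 = 4 < 12 — winning move (to 4).
  10: 10 XOR 8 = 2 < 10 — winning move (to 2).
  17: 17 XOR 8 = 25 ≥ 17 — no move.
That gives 3 winning moves.

3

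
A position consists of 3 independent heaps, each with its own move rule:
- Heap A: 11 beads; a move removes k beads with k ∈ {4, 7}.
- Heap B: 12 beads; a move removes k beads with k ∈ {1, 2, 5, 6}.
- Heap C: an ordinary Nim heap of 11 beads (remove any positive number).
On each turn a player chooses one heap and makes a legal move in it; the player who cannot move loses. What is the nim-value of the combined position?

9

For heap A, compute g(0), g(1), … with moves {4, 7}:
k:     0  1  2  3  4  5  6  7  8  9 10 11
g(k):  0  0  0  0  1  1  1  1  2  2  2  0
So g(11) = 0.
Build the Grundy sequence for heap B with g(k) = mex{g(k−s) : s ∈ {1, 2, 5, 6}, s ≤ k}:
g(0) = mex{} = 0
g(1) = mex{0} = 1
g(2) = mex{0,1} = 2
g(3) = mex{1,2} = 0
g(4) = mex{0,2} = 1
g(5) = mex{0,1} = 2
g(6) = mex{0,1,2} = 3
g(7) = mex{1,2,3} = 0
g(8) = mex{0,2,3} = 1
g(9) = mex{0,1} = 2
g(10) = mex{1,2} = 0
g(11) = mex{0,2,3} = 1
g(12) = mex{0,1,3} = 2
So g(12) = 2.
Heap C is a plain Nim heap of size 11, so its Grundy value is 11.
The value of a disjunctive sum is the nim-sum of the parts.
Combined value = 0 XOR 2 XOR 11 = 9.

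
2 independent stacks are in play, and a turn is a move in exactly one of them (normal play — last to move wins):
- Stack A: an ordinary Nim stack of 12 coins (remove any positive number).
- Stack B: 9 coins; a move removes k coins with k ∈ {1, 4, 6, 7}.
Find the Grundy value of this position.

Stack A is a plain Nim stack of size 12, so its Grundy value is 12.
For stack B, compute g(0), g(1), … with moves {1, 4, 6, 7}:
k:     0  1  2  3  4  5  6  7  8  9
g(k):  0  1  0  1  2  0  1  2  3  2
So g(9) = 2.
By the Sprague-Grundy theorem, the Grundy value of a sum of independent games is the XOR of the component values.
Combined value = 12 ⊕ 2 = 14.

14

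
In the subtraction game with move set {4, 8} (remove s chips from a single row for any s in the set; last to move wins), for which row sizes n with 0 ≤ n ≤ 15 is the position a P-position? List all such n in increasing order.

0, 1, 2, 3, 12, 13, 14, 15

Build the Grundy sequence with g(k) = mex{g(k−s) : s ∈ {4, 8}, s ≤ k}:
k:     0  1  2  3  4  5  6  7  8  9 10 11 12 13 14 15
g(k):  0  0  0  0  1  1  1  1  2  2  2  2  0  0  0  0
The P-positions (g = 0) in 0..15 are 0, 1, 2, 3, 12, 13, 14, 15.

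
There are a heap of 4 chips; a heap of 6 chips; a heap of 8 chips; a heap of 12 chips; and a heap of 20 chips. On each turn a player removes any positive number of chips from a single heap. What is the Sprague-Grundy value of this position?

Compute the nim-sum pairwise:
4 ^ 6 = 2
2 ^ 8 = 10
10 ^ 12 = 6
6 ^ 20 = 18

18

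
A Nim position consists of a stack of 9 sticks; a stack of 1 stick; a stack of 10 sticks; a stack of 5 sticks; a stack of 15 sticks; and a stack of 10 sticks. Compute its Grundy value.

2

Write each in binary and XOR column by column:
  1001  (9)
  0001  (1)
  1010  (10)
  0101  (5)
  1111  (15)
  1010  (10)
  ----
  0010  (2)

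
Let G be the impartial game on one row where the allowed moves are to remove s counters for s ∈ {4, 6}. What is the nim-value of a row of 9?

2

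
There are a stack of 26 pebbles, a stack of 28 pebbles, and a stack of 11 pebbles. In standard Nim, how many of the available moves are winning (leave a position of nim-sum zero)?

3

Compute the nim-sum pairwise:
26 ^ 28 = 6
6 ^ 11 = 13
The overall nim-sum is X = 13. A stack of size p has a winning move iff p XOR X < p (reduce it to p XOR X).
  26: 26 XOR 13 = 23 < 26 — winning move (to 23).
  28: 28 XOR 13 = 17 < 28 — winning move (to 17).
  11: 11 XOR 13 = 6 < 11 — winning move (to 6).
That gives 3 winning moves.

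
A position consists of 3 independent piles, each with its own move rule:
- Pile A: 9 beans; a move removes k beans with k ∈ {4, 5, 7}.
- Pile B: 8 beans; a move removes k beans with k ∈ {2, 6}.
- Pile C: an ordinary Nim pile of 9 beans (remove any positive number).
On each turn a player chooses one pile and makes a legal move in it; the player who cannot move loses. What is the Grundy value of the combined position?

For pile A, compute g(0), g(1), … with moves {4, 5, 7}:
g(0) = mex{} = 0
g(1) = mex{} = 0
g(2) = mex{} = 0
g(3) = mex{} = 0
g(4) = mex{0} = 1
g(5) = mex{0} = 1
g(6) = mex{0} = 1
g(7) = mex{0} = 1
g(8) = mex{0,1} = 2
g(9) = mex{0,1} = 2
So g(9) = 2.
Grundy values for pile B (subtraction set {2, 6}):
k:     0  1  2  3  4  5  6  7  8
g(k):  0  0  1  1  0  0  1  1  0
So g(8) = 0.
Pile C is a plain Nim pile of size 9, so its Grundy value is 9.
By the Sprague-Grundy theorem, the Grundy value of a sum of independent games is the XOR of the component values.
Combined value = 2 XOR 0 XOR 9 = 11.

11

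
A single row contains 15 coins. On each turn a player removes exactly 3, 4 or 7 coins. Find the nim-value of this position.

1

Grundy values for subtraction set {3, 4, 7}:
k:     0  1  2  3  4  5  6  7  8  9 10 11 12 13 14 15
g(k):  0  0  0  1  1  1  2  2  2  3  0  0  0  1  1  1
So g(15) = 1.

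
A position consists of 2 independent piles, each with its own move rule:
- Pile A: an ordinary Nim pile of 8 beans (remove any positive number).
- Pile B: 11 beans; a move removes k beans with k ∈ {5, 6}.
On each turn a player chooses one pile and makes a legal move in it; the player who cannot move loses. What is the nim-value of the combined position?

8

Pile A is a plain Nim pile of size 8, so its Grundy value is 8.
For pile B, compute g(0), g(1), … with moves {5, 6}:
k:     0  1  2  3  4  5  6  7  8  9 10 11
g(k):  0  0  0  0  0  1  1  1  1  1  2  0
So g(11) = 0.
By the Sprague-Grundy theorem, the Grundy value of a sum of independent games is the XOR of the component values.
Combined value = 8 ⊕ 0 = 8.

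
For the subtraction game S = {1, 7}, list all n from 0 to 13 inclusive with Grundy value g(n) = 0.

0, 2, 4, 6, 8, 10, 12

Compute g(0), g(1), … for moves {1, 7}:
g(0) = mex{} = 0
g(1) = mex{0} = 1
g(2) = mex{1} = 0
g(3) = mex{0} = 1
g(4) = mex{1} = 0
g(5) = mex{0} = 1
g(6) = mex{1} = 0
g(7) = mex{0} = 1
g(8) = mex{1} = 0
g(9) = mex{0} = 1
g(10) = mex{1} = 0
g(11) = mex{0} = 1
g(12) = mex{1} = 0
g(13) = mex{0} = 1
The P-positions (g = 0) in 0..13 are 0, 2, 4, 6, 8, 10, 12.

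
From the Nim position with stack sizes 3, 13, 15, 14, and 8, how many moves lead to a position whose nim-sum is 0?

3

Compute the nim-sum pairwise:
3 ⊕ 13 = 14
14 ⊕ 15 = 1
1 ⊕ 14 = 15
15 ⊕ 8 = 7
The overall nim-sum is X = 7. A stack of size p has a winning move iff p XOR X < p (reduce it to p XOR X).
  3: 3 XOR 7 = 4 ≥ 3 — no move.
  13: 13 XOR 7 = 10 < 13 — winning move (to 10).
  15: 15 XOR 7 = 8 < 15 — winning move (to 8).
  14: 14 XOR 7 = 9 < 14 — winning move (to 9).
  8: 8 XOR 7 = 15 ≥ 8 — no move.
That gives 3 winning moves.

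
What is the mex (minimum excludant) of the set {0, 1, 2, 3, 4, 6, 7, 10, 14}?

5

The values 0, 1, 2, 3, 4 are all present; 5 is the first non-negative integer missing from the set.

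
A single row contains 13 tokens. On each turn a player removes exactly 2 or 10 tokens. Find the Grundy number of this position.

0

Grundy values for subtraction set {2, 10}:
k:     0  1  2  3  4  5  6  7  8  9 10 11 12 13
g(k):  0  0  1  1  0  0  1  1  0  0  1  1  0  0
So g(13) = 0.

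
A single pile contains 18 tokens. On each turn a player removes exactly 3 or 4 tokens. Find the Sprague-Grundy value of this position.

1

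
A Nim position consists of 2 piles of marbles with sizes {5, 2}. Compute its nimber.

7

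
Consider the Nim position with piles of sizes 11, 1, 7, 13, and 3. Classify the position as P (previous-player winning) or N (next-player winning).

Compute the nim-sum pairwise:
11 ^ 1 = 10
10 ^ 7 = 13
13 ^ 13 = 0
0 ^ 3 = 3
The nim-sum is 3 ≠ 0, so this is an N-position: the player to move can win.

N-position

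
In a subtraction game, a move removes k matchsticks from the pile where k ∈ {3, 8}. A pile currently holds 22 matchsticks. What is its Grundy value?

Compute g(0), g(1), … for moves {3, 8}:
k:     0  1  2  3  4  5  6  7  8  9 10 11 12 13 14 15 16 17 18 19 20 21 22
g(k):  0  0  0  1  1  1  0  0  2  1  1  0  0  0  1  1  1  0  0  2  1  1  0
So g(22) = 0.

0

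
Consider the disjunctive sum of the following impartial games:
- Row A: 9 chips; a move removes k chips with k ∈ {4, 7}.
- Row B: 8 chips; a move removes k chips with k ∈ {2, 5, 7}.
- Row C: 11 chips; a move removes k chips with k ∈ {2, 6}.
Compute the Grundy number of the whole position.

Build the Grundy sequence for row A with g(k) = mex{g(k−s) : s ∈ {4, 7}, s ≤ k}:
k:     0  1  2  3  4  5  6  7  8  9
g(k):  0  0  0  0  1  1  1  1  2  2
So g(9) = 2.
Grundy values for row B (subtraction set {2, 5, 7}):
k:     0  1  2  3  4  5  6  7  8
g(k):  0  0  1  1  0  2  1  3  2
So g(8) = 2.
For row C, compute g(0), g(1), … with moves {2, 6}:
g(0) = mex{} = 0
g(1) = mex{} = 0
g(2) = mex{0} = 1
g(3) = mex{0} = 1
g(4) = mex{1} = 0
g(5) = mex{1} = 0
g(6) = mex{0} = 1
g(7) = mex{0} = 1
g(8) = mex{1} = 0
g(9) = mex{1} = 0
g(10) = mex{0} = 1
g(11) = mex{0} = 1
So g(11) = 1.
By the Sprague-Grundy theorem, the Grundy value of a sum of independent games is the XOR of the component values.
Combined value = 2 ⊕ 2 ⊕ 1 = 1.

1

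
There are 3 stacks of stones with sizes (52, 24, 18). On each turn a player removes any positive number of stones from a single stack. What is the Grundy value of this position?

62

Nim-sum: 52 ⊕ 24 ⊕ 18 = 62.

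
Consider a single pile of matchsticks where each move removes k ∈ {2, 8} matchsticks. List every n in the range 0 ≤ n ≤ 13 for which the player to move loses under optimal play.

Compute g(0), g(1), … for moves {2, 8}:
k:     0  1  2  3  4  5  6  7  8  9 10 11 12 13
g(k):  0  0  1  1  0  0  1  1  2  2  0  0  1  1
The P-positions (g = 0) in 0..13 are 0, 1, 4, 5, 10, 11.

0, 1, 4, 5, 10, 11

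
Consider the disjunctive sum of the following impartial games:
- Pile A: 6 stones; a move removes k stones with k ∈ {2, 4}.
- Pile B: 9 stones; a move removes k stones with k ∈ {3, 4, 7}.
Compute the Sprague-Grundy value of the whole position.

Grundy values for pile A (subtraction set {2, 4}):
g(0) = mex{} = 0
g(1) = mex{} = 0
g(2) = mex{0} = 1
g(3) = mex{0} = 1
g(4) = mex{0,1} = 2
g(5) = mex{0,1} = 2
g(6) = mex{1,2} = 0
So g(6) = 0.
Build the Grundy sequence for pile B with g(k) = mex{g(k−s) : s ∈ {3, 4, 7}, s ≤ k}:
g(0) = mex{} = 0
g(1) = mex{} = 0
g(2) = mex{} = 0
g(3) = mex{0} = 1
g(4) = mex{0} = 1
g(5) = mex{0} = 1
g(6) = mex{0,1} = 2
g(7) = mex{0,1} = 2
g(8) = mex{0,1} = 2
g(9) = mex{0,1,2} = 3
So g(9) = 3.
By the Sprague-Grundy theorem, the Grundy value of a sum of independent games is the XOR of the component values.
Combined value = 0 ⊕ 3 = 3.

3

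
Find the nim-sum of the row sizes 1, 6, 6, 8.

9

Nim-sum: 1 ^ 6 ^ 6 ^ 8 = 9.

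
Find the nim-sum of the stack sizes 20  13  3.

26

Compute the nim-sum pairwise:
20 ^ 13 = 25
25 ^ 3 = 26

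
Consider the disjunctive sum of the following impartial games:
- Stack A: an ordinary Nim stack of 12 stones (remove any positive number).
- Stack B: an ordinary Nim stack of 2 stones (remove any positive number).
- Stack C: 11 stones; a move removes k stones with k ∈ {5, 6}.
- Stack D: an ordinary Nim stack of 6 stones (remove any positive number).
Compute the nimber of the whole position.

Stack A is a plain Nim stack of size 12, so its Grundy value is 12.
Stack B is a plain Nim stack of size 2, so its Grundy value is 2.
Build the Grundy sequence for stack C with g(k) = mex{g(k−s) : s ∈ {5, 6}, s ≤ k}:
g(0) = mex{} = 0
g(1) = mex{} = 0
g(2) = mex{} = 0
g(3) = mex{} = 0
g(4) = mex{} = 0
g(5) = mex{0} = 1
g(6) = mex{0} = 1
g(7) = mex{0} = 1
g(8) = mex{0} = 1
g(9) = mex{0} = 1
g(10) = mex{0,1} = 2
g(11) = mex{1} = 0
So g(11) = 0.
Stack D is a plain Nim stack of size 6, so its Grundy value is 6.
By the Sprague-Grundy theorem, the Grundy value of a sum of independent games is the XOR of the component values.
Combined value = 12 ⊕ 2 ⊕ 0 ⊕ 6 = 8.

8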